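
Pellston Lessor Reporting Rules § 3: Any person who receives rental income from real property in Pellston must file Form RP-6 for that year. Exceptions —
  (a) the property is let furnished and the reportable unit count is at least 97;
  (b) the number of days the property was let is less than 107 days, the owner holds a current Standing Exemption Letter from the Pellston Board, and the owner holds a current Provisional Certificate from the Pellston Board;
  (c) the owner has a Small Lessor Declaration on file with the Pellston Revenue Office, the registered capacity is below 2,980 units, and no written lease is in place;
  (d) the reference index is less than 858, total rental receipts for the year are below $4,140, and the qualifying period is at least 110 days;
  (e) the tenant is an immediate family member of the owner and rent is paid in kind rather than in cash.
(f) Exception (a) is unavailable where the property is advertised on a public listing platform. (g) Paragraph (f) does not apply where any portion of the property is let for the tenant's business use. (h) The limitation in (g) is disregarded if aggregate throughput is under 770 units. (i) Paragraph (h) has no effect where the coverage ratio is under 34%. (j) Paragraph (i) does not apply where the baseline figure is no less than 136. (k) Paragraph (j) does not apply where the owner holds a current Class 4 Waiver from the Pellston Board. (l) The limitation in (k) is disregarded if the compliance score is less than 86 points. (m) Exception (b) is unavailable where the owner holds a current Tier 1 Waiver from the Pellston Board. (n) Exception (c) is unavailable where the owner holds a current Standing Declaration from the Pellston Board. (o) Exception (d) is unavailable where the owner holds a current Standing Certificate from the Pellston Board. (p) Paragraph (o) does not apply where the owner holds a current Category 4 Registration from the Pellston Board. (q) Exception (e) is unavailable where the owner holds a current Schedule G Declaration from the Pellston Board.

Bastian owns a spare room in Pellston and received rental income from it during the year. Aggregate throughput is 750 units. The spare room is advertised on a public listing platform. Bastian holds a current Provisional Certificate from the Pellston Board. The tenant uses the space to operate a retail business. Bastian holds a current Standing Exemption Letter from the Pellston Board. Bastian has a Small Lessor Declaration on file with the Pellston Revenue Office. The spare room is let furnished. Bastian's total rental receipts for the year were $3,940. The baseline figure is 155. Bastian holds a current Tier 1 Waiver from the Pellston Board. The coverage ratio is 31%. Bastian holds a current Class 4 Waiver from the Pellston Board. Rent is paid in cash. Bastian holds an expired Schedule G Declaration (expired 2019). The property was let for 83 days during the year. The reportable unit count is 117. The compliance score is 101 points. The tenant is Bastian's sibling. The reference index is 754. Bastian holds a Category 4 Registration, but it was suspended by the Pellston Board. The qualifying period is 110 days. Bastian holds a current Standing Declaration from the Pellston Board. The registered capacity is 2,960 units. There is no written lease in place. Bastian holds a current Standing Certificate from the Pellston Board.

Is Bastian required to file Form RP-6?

No — exception (a) applies; Bastian is not required to file Form RP-6.

All of (a)'s requirements are met (the property is let furnished; the reportable unit count is 117, meeting the 97 threshold). Under paragraphs (f)–(l): (f) would limit (a) — the property is publicly advertised — but (g) sets (f) aside: (g) is engaged — the space is let for business use. (h) operates (aggregate throughput is 750 units, under the 770 units limit), but yields to (i): (i) operates against (h): the coverage ratio is 31%, under the 34% limit. (j) would limit (i) — the baseline figure is 155, meeting the 136 threshold — but (k) sets (j) aside: (k) operates against (j): a current Class 4 Waiver is held. (l) is inapplicable (the compliance score is 101 points, not less than 86 points), so (k) stands. (a) remains available.
Exception (b): the number of days the property was let is 83 days, less than the 107 days limit; a current Standing Exemption Letter is held; a current Provisional Certificate is held — every condition holds. But applying paragraph (m): (m) is engaged — a current Tier 1 Waiver is held. (b) is therefore removed.
Exception (c)'s conditions are all satisfied: a Small Lessor Declaration is on file; the registered capacity is 2,960 units, below the 2,980 units limit; there is no written lease. However, paragraph (n) must be considered: (n) operates against (c): a current Standing Declaration is held. (c) is therefore removed.
Exception (d) is satisfied on its face — the reference index is 754, less than the 858 limit; total rental receipts for the year are $3,940, below the $4,140 limit; the qualifying period is 110 days, meeting the 110 days threshold. But: (o) is engaged — a current Standing Certificate is held. (p), which would lift (o), is not engaged — the Category 4 Registration is not current. (d) is therefore removed.
Exception (e) does not apply: rent is paid in cash.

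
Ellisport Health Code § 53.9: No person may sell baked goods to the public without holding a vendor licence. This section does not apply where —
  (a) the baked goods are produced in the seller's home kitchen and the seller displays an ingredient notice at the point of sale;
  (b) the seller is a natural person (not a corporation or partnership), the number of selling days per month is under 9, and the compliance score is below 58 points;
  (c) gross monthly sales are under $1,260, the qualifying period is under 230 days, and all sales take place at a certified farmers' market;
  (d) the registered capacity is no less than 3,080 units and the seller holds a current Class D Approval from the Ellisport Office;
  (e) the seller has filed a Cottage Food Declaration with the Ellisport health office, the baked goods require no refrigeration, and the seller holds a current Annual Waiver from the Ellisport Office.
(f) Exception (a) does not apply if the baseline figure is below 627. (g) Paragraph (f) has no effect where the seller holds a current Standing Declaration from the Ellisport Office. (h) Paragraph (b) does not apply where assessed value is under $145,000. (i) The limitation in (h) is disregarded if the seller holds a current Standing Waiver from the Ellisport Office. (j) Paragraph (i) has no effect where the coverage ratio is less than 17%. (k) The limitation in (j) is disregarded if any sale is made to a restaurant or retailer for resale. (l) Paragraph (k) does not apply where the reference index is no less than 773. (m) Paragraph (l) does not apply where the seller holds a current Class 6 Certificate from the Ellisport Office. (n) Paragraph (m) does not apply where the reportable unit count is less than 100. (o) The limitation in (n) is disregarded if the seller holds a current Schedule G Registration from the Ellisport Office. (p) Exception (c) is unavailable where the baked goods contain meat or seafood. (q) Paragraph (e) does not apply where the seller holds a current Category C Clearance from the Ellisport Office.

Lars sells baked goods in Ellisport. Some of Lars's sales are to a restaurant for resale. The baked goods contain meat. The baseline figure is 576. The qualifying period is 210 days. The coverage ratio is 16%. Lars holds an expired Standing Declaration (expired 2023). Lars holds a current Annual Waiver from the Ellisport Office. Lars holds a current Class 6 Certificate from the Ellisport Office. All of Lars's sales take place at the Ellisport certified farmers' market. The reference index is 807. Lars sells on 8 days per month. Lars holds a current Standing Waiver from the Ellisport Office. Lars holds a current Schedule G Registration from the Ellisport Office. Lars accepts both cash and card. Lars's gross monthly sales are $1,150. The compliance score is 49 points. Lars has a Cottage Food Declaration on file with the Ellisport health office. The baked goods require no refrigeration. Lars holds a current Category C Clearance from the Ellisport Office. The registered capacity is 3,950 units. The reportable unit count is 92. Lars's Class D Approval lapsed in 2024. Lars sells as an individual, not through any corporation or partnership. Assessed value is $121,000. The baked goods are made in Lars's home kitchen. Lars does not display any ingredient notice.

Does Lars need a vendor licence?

No — exception (b) applies; Lars is not required to hold a vendor licence.

Exception (a) requires that the seller displays an ingredient notice at the point of sale; but no ingredient notice is displayed, so (a) is unavailable.
Exception (b): the seller is a natural person; the number of selling days per month is 8, under the 9 limit; the compliance score is 49 points, below the 58 points limit — every condition holds. As to paragraphs (h)–(o): (h) would limit (b) — assessed value is $121,000, under the $145,000 limit — but (i) sets (h) aside: (i) is triggered — a current Standing Waiver is held. (j) would limit (i) — the coverage ratio is 16%, less than the 17% limit — but (k) sets (j) aside: (k) is triggered — some sales are to a restaurant for resale. (l) would limit (k) — the reference index is 807, meeting the 773 threshold — but (m) sets (l) aside: (m) operates against (l): a current Class 6 Certificate is held. (n) is engaged (the reportable unit count is 92, less than the 100 limit), but is set aside by (o): (o) operates — a current Schedule G Registration is held. So (b) applies.
Exception (c) is satisfied on its face — gross monthly sales are $1,150, under the $1,260 limit; the qualifying period is 210 days, under the 230 days limit; all sales are at a certified farmers' market. But applying paragraph (p): (p) is engaged — the baked goods contain meat. (c) is therefore removed.
Exception (d) does not apply: the Class D Approval is not current.
Exception (e) is satisfied on its face — a Cottage Food Declaration is on file; the baked goods are shelf-stable; a current Annual Waiver is held. But applying paragraph (q): (q) is triggered — a current Category C Clearance is held. Exception (e) does not apply.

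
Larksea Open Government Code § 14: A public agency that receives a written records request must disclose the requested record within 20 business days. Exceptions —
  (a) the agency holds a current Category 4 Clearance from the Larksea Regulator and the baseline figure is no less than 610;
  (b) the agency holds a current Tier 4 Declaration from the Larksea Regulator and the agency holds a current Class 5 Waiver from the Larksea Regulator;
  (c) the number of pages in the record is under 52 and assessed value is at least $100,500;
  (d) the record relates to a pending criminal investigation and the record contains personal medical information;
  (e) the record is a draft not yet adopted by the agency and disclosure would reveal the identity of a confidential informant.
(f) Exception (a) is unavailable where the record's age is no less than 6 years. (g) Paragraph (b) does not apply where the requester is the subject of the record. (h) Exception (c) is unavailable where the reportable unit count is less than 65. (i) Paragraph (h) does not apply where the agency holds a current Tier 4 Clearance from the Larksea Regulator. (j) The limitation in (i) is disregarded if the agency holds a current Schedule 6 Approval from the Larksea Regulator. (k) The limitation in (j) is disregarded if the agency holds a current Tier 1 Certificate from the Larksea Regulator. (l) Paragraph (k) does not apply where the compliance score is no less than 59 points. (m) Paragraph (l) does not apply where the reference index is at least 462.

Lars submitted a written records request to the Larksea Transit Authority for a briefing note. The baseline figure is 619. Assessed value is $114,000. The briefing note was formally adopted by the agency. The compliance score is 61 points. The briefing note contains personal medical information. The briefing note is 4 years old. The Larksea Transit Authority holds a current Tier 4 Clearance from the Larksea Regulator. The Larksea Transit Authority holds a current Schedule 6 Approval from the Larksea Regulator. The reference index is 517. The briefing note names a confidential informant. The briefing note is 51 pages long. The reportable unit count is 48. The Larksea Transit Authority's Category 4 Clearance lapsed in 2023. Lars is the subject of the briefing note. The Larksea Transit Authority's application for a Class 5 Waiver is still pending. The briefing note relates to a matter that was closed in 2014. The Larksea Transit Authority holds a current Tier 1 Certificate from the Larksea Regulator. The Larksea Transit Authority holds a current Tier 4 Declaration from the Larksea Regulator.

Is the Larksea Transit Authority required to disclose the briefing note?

Exception (a) does not apply: there is no Category 4 Clearance in force.
Exception (b) does not apply: the Class 5 Waiver is not current.
Exception (c): the number of pages in the record is 51, under the 52 limit; assessed value is $114,000, meeting the $100,500 threshold — every condition holds. Under paragraphs (h)–(m): (h) operates (the reportable unit count is 48, less than the 65 limit), but is set aside by (i): (i) is engaged — a current Tier 4 Clearance is held. (j) would limit (i) — a current Schedule 6 Approval is held — but (k) sets (j) aside: (k) operates against (j): a current Tier 1 Certificate is held. (l) would limit (k) — the compliance score is 61 points, meeting the 59 points threshold — but (m) sets (l) aside: (m) operates against (l): the reference index is 517, meeting the 462 threshold. So (c) applies.
Exception (d) requires that the record relates to a pending criminal investigation; but the briefing note relates to a closed matter, so (d) is unavailable.
Exception (e) requires that the record is a draft not yet adopted by the agency; but the briefing note has been formally adopted, so (e) is unavailable.

No — exception (c) applies; the Larksea Transit Authority is not required to disclose the briefing note.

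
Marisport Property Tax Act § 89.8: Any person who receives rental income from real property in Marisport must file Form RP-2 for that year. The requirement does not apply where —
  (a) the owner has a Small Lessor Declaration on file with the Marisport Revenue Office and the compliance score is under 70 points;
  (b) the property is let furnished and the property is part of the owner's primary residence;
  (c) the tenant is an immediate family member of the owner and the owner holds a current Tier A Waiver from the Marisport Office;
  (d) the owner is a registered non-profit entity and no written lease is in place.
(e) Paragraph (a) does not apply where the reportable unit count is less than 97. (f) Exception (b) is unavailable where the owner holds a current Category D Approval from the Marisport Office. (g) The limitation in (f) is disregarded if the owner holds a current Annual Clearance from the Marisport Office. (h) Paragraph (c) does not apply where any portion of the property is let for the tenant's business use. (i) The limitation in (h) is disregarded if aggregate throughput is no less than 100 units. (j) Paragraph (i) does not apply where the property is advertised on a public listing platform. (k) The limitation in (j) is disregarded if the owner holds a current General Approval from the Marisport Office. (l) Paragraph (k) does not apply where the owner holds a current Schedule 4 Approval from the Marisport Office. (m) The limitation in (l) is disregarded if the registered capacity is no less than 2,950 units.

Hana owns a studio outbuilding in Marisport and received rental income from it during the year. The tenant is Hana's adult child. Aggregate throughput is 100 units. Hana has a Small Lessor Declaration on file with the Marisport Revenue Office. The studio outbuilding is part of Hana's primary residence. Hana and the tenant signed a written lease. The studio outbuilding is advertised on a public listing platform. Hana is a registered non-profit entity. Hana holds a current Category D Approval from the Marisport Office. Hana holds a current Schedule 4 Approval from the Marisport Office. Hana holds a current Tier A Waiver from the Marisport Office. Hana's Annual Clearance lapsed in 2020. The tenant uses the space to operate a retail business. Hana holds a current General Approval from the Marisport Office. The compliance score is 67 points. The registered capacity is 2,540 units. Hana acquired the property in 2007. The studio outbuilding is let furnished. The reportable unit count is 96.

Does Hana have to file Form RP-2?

Exception (a)'s conditions are all satisfied: a Small Lessor Declaration is on file; the compliance score is 67 points, under the 70 points limit. However, paragraph (e) must be considered: (e) operates against (a): the reportable unit count is 96, less than the 97 limit. (a) is therefore removed.
Exception (b): the property is let furnished; the studio outbuilding is part of the primary residence — every condition holds. Turning to paragraphs (f)–(g): (f) operates against (b): a current Category D Approval is held. (g), which would lift (f), is inapplicable — no current Annual Clearance is held. So (b) is unavailable.
Exception (c)'s conditions are all satisfied: the tenant is an immediate family member; a current Tier A Waiver is held. But: (h) operates against (c): the space is let for business use. (i) would limit (h) — aggregate throughput is 100 units, meeting the 100 units threshold — but (j) sets (i) aside: (j) operates — the property is publicly advertised. (k) would limit (j) — a current General Approval is held — but (l) sets (k) aside: (l) operates against (k): a current Schedule 4 Approval is held. (m) is not engaged (the registered capacity is 2,540 units, short of 2,950 units), so (l) stands. Exception (c) does not apply.
Exception (d) requires that no written lease is in place; but a written lease is in place, so (d) is unavailable.
No exception is made out. Hana falls within the general rule.

Yes — Hana must file Form RP-2.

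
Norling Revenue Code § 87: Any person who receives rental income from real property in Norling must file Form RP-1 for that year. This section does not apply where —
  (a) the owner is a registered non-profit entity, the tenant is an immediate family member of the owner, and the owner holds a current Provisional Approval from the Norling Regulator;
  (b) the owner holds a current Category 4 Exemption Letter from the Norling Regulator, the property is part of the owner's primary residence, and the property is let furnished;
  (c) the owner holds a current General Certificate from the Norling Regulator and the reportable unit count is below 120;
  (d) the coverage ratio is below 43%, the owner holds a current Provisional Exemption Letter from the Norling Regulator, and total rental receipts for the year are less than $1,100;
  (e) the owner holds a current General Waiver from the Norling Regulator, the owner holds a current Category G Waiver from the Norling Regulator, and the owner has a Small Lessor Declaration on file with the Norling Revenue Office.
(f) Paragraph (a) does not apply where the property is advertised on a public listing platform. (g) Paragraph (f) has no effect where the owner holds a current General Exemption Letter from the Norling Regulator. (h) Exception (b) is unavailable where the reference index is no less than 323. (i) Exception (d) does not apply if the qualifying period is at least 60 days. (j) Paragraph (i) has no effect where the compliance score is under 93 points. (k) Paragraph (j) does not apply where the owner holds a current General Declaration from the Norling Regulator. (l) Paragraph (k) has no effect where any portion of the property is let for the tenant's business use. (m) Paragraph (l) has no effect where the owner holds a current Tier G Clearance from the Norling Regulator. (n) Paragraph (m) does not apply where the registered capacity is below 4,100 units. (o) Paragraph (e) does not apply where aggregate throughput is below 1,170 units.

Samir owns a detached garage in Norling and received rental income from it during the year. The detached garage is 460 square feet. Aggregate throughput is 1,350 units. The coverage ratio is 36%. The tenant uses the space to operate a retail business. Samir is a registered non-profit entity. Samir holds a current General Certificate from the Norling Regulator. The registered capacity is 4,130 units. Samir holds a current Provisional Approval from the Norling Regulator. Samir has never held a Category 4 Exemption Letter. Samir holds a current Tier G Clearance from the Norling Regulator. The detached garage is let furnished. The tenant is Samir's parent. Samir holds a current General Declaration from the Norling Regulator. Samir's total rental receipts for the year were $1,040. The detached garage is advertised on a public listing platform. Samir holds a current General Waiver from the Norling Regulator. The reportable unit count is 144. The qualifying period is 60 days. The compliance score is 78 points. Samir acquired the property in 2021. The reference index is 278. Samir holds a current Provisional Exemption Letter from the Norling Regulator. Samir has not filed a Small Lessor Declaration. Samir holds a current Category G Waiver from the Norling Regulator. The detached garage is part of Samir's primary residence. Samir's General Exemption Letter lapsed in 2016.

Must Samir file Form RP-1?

Exception (a): Samir is a registered non-profit; the tenant is an immediate family member; a current Provisional Approval is held — every condition holds. But: (f) operates against (a): the property is publicly advertised. (g) is not engaged (no current General Exemption Letter is held), so (f) stands. Exception (a) does not apply.
Exception (b) fails — the Category 4 Exemption Letter is not current.
Exception (c) requires that the reportable unit count is below 120; but the reportable unit count is 144, not below 120, so (c) is unavailable.
Exception (d): the coverage ratio is 36%, below the 43% limit; a current Provisional Exemption Letter is held; total rental receipts for the year are $1,040, less than the $1,100 limit — every condition holds. However, paragraphs (i)–(n) must be considered: (i) operates against (d): the qualifying period is 60 days, meeting the 60 days threshold. (j) operates (the compliance score is 78 points, under the 93 points limit), but is displaced by (k): (k) operates against (j): a current General Declaration is held. (l) would limit (k) — the space is let for business use — but (m) sets (l) aside: (m) operates against (l): a current Tier G Clearance is held. (n) does not operate here (the registered capacity is 4,130 units, not below 4,100 units), so (m) stands. Exception (d) does not apply.
Exception (e) requires that the owner has a Small Lessor Declaration on file with the Norling Revenue Office; but no Small Lessor Declaration is on file, so (e) is unavailable.
Every exception is unavailable, so the rule governs.

Yes — Samir must file Form RP-1.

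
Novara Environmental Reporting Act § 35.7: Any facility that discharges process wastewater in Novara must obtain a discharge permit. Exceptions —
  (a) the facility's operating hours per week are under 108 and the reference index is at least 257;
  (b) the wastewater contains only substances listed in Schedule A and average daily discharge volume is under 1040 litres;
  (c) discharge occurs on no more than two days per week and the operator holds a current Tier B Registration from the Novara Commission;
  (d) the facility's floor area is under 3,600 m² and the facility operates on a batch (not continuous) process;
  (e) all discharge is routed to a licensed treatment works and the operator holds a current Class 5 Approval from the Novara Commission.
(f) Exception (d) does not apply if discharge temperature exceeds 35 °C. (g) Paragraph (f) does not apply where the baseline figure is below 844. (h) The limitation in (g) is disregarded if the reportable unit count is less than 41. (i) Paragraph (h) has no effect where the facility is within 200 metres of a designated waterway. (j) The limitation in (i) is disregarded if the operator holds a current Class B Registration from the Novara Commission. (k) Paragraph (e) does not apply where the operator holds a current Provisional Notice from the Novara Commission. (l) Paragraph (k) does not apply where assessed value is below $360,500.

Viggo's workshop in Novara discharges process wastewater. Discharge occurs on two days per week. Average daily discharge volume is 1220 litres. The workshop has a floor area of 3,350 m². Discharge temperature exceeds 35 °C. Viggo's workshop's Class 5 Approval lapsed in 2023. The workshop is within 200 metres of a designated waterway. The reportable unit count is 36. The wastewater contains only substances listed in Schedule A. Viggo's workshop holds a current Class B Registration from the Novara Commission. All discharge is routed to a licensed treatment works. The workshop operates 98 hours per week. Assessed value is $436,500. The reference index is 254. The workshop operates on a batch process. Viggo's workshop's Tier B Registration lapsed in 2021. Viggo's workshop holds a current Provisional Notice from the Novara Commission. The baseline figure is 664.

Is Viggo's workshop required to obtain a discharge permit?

Yes — Viggo's workshop must obtain a discharge permit.

Exception (a) does not apply: the reference index is 254, short of 257.
Exception (b) requires that average daily discharge volume is under 1040 litres; but average daily discharge volume is 1220 litres, not under 1040 litres, so (b) is unavailable.
Exception (c) requires that the operator holds a current Tier B Registration from the Novara Commission; but no current Tier B Registration is held, so (c) is unavailable.
Exception (d) is satisfied on its face — the facility's floor area is 3,350 m², under the 3,600 m² limit; the facility operates on a batch process. But: (f) operates against (d): discharge temperature exceeds 35 °C. (g) would limit (f) — the baseline figure is 664, below the 844 limit — but (h) sets (g) aside: (h) applies — the reportable unit count is 36, less than the 41 limit. (i) applies (the workshop is within 200 m of a designated waterway), but yields to (j): (j) operates against (i): a current Class B Registration is held. (d) is therefore removed.
Exception (e) does not apply: no current Class 5 Approval is held.
No exception displaces § 35.7.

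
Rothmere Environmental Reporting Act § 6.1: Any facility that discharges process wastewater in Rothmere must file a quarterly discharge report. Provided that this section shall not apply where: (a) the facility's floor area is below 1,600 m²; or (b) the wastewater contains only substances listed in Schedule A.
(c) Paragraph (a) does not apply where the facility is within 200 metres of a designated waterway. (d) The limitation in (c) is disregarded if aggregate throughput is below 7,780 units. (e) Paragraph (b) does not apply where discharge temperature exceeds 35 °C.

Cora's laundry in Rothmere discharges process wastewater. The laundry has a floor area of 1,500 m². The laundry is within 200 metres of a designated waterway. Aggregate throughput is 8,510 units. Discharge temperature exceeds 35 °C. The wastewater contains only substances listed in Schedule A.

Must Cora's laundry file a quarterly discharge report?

Exception (a) is satisfied on its face — the facility's floor area is 1,500 m², below the 1,600 m² limit. But: (c) operates against (a): the laundry is within 200 m of a designated waterway. (d), which would lift (c), does not operate here — aggregate throughput is 8,510 units, not below 7,780 units. Exception (a) does not apply.
All of (b)'s requirements are met (the wastewater is Schedule-A-only). However, paragraph (e) must be considered: (e) operates against (b): discharge temperature exceeds 35 °C. So (b) is unavailable.
None of the exceptions is available; § 6.1 applies in full.

Yes — Cora's laundry must file a quarterly discharge report.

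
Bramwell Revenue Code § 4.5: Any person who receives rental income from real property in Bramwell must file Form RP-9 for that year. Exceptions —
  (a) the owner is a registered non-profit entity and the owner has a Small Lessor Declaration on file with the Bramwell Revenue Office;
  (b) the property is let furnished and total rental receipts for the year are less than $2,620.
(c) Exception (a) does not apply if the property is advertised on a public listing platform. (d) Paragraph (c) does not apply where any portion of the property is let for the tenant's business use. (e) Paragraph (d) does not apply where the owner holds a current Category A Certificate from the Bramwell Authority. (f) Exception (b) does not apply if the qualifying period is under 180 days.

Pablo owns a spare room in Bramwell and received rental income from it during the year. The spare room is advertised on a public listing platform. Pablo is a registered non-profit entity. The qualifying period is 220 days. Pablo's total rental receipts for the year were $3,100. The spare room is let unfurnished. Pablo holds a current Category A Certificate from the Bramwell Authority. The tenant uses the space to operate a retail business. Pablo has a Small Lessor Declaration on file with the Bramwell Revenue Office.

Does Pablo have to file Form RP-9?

Yes — Pablo must file Form RP-9.

Exception (a): Pablo is a registered non-profit; a Small Lessor Declaration is on file — every condition holds. But applying paragraphs (c)–(e): (c) is triggered — the property is publicly advertised. (d) is triggered (the space is let for business use), but is set aside by (e): (e) operates against (d): a current Category A Certificate is held. (a) is therefore removed.
Exception (b) requires that the property is let furnished; but the property is let unfurnished, so (b) is unavailable.
No exception is made out. Pablo falls within the general rule.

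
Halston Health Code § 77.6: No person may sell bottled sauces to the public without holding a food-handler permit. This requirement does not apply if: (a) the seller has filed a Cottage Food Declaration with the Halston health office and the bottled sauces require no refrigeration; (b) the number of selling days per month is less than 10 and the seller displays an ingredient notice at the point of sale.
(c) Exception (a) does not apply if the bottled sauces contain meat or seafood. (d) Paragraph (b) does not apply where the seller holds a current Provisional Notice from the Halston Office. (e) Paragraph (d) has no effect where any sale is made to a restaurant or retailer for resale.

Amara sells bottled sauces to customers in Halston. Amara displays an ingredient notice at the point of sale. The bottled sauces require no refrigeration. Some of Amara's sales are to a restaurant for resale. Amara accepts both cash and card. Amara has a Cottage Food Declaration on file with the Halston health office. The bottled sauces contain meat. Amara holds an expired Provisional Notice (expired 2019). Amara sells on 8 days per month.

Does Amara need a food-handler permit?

No — exception (b) applies; Amara is not required to hold a food-handler permit.

All of (a)'s requirements are met (a Cottage Food Declaration is on file; the bottled sauces are shelf-stable). But applying paragraph (c): (c) operates — the bottled sauces contain meat. Exception (a) does not apply.
All of (b)'s requirements are met (the number of selling days per month is 8, less than the 10 limit; an ingredient notice is displayed). As to paragraphs (d)–(e): (d) is not engaged — the Provisional Notice is not current. Exception (b) stands.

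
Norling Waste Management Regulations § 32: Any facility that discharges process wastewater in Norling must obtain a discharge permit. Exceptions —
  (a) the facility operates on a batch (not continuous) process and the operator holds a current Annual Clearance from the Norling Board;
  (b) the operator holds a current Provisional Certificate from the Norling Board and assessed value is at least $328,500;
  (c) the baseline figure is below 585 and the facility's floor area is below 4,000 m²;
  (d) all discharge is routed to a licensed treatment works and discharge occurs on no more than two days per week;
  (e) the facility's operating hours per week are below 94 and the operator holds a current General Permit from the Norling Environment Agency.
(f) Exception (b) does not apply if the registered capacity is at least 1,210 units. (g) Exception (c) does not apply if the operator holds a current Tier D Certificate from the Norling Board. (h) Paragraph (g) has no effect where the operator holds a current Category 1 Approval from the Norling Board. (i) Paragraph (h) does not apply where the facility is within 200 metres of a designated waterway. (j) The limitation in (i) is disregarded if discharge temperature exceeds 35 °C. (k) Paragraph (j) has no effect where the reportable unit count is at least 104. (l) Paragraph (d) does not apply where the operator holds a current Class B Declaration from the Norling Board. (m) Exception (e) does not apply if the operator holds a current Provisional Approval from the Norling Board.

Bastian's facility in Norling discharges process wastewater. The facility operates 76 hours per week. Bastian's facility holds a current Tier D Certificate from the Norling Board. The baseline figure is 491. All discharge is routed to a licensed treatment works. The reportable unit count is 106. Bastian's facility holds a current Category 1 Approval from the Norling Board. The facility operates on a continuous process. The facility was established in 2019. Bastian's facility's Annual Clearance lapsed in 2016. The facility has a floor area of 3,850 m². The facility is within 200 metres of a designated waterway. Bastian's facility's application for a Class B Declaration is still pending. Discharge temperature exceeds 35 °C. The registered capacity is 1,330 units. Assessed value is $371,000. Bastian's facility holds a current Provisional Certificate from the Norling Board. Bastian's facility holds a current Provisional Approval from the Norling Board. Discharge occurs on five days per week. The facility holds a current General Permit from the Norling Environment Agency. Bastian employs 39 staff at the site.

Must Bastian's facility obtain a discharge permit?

Exception (a) requires that the facility operates on a batch (not continuous) process; but the facility operates on a continuous process, so (a) is unavailable.
Exception (b)'s conditions are all satisfied: a current Provisional Certificate is held; assessed value is $371,000, meeting the $328,500 threshold. But: (f) operates against (b): the registered capacity is 1,330 units, meeting the 1,210 units threshold. So (b) is unavailable.
All of (c)'s requirements are met (the baseline figure is 491, below the 585 limit; the facility's floor area is 3,850 m², below the 4,000 m² limit). Turning to paragraphs (g)–(k): (g) is triggered — a current Tier D Certificate is held. (h) operates (a current Category 1 Approval is held), but is set aside by (i): (i) applies — the facility is within 200 m of a designated waterway. (j) applies (discharge temperature exceeds 35 °C), but is displaced by (k): (k) operates against (j): the reportable unit count is 106, meeting the 104 threshold. Exception (c) does not apply.
Exception (d) requires that discharge occurs on no more than two days per week; but discharge occurs on five days per week, so (d) is unavailable.
Exception (e)'s conditions are all satisfied: the facility's operating hours per week are 76, below the 94 limit; a current General Permit is held. However, paragraph (m) must be considered: (m) operates against (e): a current Provisional Approval is held. (e) is therefore removed.
None of the exceptions is available; § 32 applies in full.

Yes — Bastian's facility must obtain a discharge permit.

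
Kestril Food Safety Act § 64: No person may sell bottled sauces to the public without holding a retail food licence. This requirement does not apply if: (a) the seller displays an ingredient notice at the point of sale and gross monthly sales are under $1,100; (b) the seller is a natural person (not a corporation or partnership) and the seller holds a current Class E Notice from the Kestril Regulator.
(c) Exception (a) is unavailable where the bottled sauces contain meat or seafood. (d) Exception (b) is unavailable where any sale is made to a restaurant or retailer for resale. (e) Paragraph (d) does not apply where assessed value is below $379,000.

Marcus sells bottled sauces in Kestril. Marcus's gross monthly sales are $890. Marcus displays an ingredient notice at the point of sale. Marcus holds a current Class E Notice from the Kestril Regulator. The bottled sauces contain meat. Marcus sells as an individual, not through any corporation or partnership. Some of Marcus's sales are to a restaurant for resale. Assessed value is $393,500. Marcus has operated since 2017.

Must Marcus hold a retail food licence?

Yes — Marcus must hold a retail food licence.

Exception (a)'s conditions are all satisfied: an ingredient notice is displayed; gross monthly sales are $890, under the $1,100 limit. However, paragraph (c) must be considered: (c) applies — the bottled sauces contain meat. (a) is therefore removed.
All of (b)'s requirements are met (the seller is a natural person; a current Class E Notice is held). Turning to paragraphs (d)–(e): (d) operates against (b): some sales are to a restaurant for resale. (e), which would lift (d), is not engaged — assessed value is $393,500, not below $379,000. Exception (b) does not apply.
No exception applies. The general rule governs.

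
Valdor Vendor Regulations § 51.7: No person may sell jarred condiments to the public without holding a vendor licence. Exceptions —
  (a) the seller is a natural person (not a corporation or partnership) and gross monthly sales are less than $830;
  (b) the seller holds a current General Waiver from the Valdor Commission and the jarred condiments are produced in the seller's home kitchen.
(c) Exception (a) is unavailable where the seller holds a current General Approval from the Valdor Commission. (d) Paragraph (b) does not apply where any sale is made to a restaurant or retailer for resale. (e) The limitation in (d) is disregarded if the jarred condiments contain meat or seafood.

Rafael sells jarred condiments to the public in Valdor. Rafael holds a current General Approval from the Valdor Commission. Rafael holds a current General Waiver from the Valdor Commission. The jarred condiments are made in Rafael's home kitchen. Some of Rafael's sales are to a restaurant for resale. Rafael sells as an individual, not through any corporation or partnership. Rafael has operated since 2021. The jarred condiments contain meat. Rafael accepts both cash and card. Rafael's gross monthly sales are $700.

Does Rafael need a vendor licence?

Exception (a)'s conditions are all satisfied: the seller is a natural person; gross monthly sales are $700, less than the $830 limit. But applying paragraph (c): (c) applies — a current General Approval is held. So (a) is unavailable.
Exception (b)'s conditions are all satisfied: a current General Waiver is held; the jarred condiments are home-kitchen produced. As to paragraphs (d)–(e): (d) would limit (b) — some sales are to a restaurant for resale — but (e) sets (d) aside: (e) operates against (d): the jarred condiments contain meat. (b) remains available.

No — exception (b) applies; Rafael is not required to hold a vendor licence.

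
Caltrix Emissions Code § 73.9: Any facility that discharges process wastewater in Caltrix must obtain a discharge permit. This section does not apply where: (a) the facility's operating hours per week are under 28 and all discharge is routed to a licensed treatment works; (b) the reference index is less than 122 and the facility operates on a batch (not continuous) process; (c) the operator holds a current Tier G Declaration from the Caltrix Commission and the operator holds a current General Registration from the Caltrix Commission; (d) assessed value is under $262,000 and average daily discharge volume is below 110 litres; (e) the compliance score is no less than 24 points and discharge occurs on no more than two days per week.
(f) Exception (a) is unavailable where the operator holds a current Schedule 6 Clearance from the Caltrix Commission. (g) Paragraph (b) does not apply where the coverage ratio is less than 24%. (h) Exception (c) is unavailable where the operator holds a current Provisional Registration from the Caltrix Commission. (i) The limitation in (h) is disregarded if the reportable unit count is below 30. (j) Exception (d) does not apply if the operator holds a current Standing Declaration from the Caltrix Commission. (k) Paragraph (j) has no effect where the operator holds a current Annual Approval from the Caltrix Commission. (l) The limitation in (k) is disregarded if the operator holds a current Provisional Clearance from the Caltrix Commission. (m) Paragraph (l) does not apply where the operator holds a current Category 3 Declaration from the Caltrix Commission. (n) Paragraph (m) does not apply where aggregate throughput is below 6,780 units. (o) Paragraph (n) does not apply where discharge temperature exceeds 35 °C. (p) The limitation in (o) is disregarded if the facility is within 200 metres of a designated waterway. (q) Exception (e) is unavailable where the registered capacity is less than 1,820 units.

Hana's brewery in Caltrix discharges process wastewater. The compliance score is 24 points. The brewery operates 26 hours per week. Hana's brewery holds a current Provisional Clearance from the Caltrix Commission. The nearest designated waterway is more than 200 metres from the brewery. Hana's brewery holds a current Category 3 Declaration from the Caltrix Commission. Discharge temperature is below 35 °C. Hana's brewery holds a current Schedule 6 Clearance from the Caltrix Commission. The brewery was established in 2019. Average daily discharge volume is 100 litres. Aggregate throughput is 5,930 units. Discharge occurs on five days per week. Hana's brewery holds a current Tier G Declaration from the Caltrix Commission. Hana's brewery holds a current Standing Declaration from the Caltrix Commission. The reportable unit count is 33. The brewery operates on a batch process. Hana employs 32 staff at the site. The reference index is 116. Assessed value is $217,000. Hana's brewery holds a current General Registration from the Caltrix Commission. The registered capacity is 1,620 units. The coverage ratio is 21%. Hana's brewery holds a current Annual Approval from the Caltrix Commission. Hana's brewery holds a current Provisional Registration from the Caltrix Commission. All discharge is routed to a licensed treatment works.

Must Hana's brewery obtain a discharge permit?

Exception (a) is satisfied on its face — the facility's operating hours per week are 26, under the 28 limit; discharge is routed to a licensed treatment works. Turning to paragraph (f): (f) operates against (a): a current Schedule 6 Clearance is held. So (a) is unavailable.
Exception (b): the reference index is 116, less than the 122 limit; the facility operates on a batch process — every condition holds. But applying paragraph (g): (g) is triggered — the coverage ratio is 21%, less than the 24% limit. So (b) is unavailable.
All of (c)'s requirements are met (a current Tier G Declaration is held; a current General Registration is held). Turning to paragraphs (h)–(i): (h) operates against (c): a current Provisional Registration is held. (i), which would lift (h), is inapplicable — the reportable unit count is 33, not below 30. So (c) is unavailable.
All of (d)'s requirements are met (assessed value is $217,000, under the $262,000 limit; average daily discharge volume is 100 litres, below the 110 litres limit). Turning to paragraphs (j)–(p): (j) is triggered — a current Standing Declaration is held. (k) would limit (j) — a current Annual Approval is held — but (l) sets (k) aside: (l) operates against (k): a current Provisional Clearance is held. (m) operates (a current Category 3 Declaration is held), but is displaced by (n): (n) is triggered — aggregate throughput is 5,930 units, below the 6,780 units limit. (o), which would lift (n), is not triggered — discharge temperature is below 35 °C. (d) is therefore removed.
Exception (e) fails — discharge occurs on five days per week.
Every exception is unavailable, so the rule governs.

Yes — Hana's brewery must obtain a discharge permit.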